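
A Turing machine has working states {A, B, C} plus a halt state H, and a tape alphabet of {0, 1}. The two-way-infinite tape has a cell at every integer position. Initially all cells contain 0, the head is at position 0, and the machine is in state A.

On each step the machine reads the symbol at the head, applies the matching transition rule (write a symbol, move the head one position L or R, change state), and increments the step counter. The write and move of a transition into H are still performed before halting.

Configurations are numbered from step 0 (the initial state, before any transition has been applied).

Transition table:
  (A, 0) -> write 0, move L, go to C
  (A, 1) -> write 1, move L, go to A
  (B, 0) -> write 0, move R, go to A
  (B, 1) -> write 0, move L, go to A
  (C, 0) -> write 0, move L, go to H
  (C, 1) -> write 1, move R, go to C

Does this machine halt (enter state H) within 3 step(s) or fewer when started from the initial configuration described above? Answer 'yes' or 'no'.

Answer: yes

Derivation:
Step 1: in state A at pos 0, read 0 -> (A,0)->write 0,move L,goto C. Now: state=C, head=-1, tape[-2..1]=0000 (head:  ^)
Step 2: in state C at pos -1, read 0 -> (C,0)->write 0,move L,goto H. Now: state=H, head=-2, tape[-3..1]=00000 (head:  ^)
State H reached at step 2; 2 <= 3 -> yes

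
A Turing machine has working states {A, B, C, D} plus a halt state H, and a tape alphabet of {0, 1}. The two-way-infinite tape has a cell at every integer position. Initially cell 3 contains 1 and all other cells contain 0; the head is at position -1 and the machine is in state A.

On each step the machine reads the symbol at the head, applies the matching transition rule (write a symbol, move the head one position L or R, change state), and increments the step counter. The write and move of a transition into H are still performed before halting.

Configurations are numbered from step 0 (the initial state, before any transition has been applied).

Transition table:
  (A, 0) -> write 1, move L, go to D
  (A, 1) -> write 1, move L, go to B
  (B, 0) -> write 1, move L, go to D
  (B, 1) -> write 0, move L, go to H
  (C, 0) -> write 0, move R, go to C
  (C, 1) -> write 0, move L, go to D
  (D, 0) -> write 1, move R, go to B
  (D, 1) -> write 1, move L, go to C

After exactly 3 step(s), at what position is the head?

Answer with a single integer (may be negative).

Step 1: in state A at pos -1, read 0 -> (A,0)->write 1,move L,goto D. Now: state=D, head=-2, tape[-3..4]=00100010 (head:  ^)
Step 2: in state D at pos -2, read 0 -> (D,0)->write 1,move R,goto B. Now: state=B, head=-1, tape[-3..4]=01100010 (head:   ^)
Step 3: in state B at pos -1, read 1 -> (B,1)->write 0,move L,goto H. Now: state=H, head=-2, tape[-3..4]=01000010 (head:  ^)

Answer: -2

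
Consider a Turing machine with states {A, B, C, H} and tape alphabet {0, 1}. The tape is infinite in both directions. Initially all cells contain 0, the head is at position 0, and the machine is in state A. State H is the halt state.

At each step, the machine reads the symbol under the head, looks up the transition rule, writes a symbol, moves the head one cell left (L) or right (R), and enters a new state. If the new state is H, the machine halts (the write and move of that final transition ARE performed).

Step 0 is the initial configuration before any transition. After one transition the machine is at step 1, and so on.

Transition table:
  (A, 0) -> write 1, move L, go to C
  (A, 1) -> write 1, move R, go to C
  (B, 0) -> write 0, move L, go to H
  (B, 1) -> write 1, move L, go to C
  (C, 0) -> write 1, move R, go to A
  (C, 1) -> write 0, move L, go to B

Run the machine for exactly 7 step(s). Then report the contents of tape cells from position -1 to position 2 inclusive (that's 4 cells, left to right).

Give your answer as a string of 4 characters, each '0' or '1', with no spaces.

Step 1: in state A at pos 0, read 0 -> (A,0)->write 1,move L,goto C. Now: state=C, head=-1, tape[-2..1]=0010 (head:  ^)
Step 2: in state C at pos -1, read 0 -> (C,0)->write 1,move R,goto A. Now: state=A, head=0, tape[-2..1]=0110 (head:   ^)
Step 3: in state A at pos 0, read 1 -> (A,1)->write 1,move R,goto C. Now: state=C, head=1, tape[-2..2]=01100 (head:    ^)
Step 4: in state C at pos 1, read 0 -> (C,0)->write 1,move R,goto A. Now: state=A, head=2, tape[-2..3]=011100 (head:     ^)
Step 5: in state A at pos 2, read 0 -> (A,0)->write 1,move L,goto C. Now: state=C, head=1, tape[-2..3]=011110 (head:    ^)
Step 6: in state C at pos 1, read 1 -> (C,1)->write 0,move L,goto B. Now: state=B, head=0, tape[-2..3]=011010 (head:   ^)
Step 7: in state B at pos 0, read 1 -> (B,1)->write 1,move L,goto C. Now: state=C, head=-1, tape[-2..3]=011010 (head:  ^)

Answer: 1101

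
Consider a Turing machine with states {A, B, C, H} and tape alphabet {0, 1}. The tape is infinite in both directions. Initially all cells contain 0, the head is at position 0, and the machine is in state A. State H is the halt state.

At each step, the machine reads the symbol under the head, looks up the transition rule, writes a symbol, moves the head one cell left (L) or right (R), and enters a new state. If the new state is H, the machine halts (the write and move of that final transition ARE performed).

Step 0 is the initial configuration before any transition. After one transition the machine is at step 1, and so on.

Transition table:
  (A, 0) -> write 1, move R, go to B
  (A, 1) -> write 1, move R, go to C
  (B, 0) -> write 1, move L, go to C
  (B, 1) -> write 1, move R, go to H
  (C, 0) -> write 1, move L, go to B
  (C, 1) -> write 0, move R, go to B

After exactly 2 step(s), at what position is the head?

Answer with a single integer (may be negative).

Step 1: in state A at pos 0, read 0 -> (A,0)->write 1,move R,goto B. Now: state=B, head=1, tape[-1..2]=0100 (head:   ^)
Step 2: in state B at pos 1, read 0 -> (B,0)->write 1,move L,goto C. Now: state=C, head=0, tape[-1..2]=0110 (head:  ^)

Answer: 0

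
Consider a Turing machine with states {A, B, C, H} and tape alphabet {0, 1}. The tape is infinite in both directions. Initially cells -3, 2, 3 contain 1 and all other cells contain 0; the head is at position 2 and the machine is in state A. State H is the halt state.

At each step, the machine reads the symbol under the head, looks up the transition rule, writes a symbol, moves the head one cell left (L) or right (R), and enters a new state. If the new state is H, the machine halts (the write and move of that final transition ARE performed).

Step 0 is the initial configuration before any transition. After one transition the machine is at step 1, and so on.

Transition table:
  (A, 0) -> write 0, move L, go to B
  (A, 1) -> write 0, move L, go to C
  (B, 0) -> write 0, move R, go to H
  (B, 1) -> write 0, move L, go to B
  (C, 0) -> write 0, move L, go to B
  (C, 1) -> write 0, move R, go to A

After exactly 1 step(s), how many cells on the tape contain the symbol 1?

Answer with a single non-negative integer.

Step 1: in state A at pos 2, read 1 -> (A,1)->write 0,move L,goto C. Now: state=C, head=1, tape[-4..4]=010000010 (head:      ^)
Cells containing 1 after step 1: {-3, 3} -> 2 cell(s)

Answer: 2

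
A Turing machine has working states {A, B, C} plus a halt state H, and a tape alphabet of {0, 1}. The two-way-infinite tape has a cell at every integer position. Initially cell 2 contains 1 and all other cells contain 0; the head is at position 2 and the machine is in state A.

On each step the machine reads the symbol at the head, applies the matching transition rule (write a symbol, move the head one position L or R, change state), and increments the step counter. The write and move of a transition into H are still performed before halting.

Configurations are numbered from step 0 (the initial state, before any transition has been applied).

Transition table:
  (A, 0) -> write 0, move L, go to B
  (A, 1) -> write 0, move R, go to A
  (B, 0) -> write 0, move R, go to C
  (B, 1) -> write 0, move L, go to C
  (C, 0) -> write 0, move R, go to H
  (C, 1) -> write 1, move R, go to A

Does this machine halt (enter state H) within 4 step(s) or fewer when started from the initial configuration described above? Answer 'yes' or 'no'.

Step 1: in state A at pos 2, read 1 -> (A,1)->write 0,move R,goto A. Now: state=A, head=3, tape[1..4]=0000 (head:   ^)
Step 2: in state A at pos 3, read 0 -> (A,0)->write 0,move L,goto B. Now: state=B, head=2, tape[1..4]=0000 (head:  ^)
Step 3: in state B at pos 2, read 0 -> (B,0)->write 0,move R,goto C. Now: state=C, head=3, tape[1..4]=0000 (head:   ^)
Step 4: in state C at pos 3, read 0 -> (C,0)->write 0,move R,goto H. Now: state=H, head=4, tape[1..5]=00000 (head:    ^)
State H reached at step 4; 4 <= 4 -> yes

Answer: yes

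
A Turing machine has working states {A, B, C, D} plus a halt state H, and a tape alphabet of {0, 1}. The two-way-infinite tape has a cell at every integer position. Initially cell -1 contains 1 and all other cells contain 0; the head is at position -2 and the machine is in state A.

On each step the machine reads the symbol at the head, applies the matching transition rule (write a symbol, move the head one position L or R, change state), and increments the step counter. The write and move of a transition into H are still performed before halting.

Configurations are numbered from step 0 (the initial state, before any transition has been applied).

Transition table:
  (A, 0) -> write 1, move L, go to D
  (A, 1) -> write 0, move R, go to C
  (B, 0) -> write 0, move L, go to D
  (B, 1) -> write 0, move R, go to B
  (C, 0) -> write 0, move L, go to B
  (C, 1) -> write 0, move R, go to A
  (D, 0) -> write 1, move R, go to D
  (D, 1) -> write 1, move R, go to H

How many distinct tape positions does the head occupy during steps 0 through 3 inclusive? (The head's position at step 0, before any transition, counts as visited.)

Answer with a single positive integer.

Step 1: in state A at pos -2, read 0 -> (A,0)->write 1,move L,goto D. Now: state=D, head=-3, tape[-4..0]=00110 (head:  ^)
Step 2: in state D at pos -3, read 0 -> (D,0)->write 1,move R,goto D. Now: state=D, head=-2, tape[-4..0]=01110 (head:   ^)
Step 3: in state D at pos -2, read 1 -> (D,1)->write 1,move R,goto H. Now: state=H, head=-1, tape[-4..0]=01110 (head:    ^)
Head positions at steps 0..3: starting at -2, distinct positions visited = {-3, -2, -1} -> 3 position(s)

Answer: 3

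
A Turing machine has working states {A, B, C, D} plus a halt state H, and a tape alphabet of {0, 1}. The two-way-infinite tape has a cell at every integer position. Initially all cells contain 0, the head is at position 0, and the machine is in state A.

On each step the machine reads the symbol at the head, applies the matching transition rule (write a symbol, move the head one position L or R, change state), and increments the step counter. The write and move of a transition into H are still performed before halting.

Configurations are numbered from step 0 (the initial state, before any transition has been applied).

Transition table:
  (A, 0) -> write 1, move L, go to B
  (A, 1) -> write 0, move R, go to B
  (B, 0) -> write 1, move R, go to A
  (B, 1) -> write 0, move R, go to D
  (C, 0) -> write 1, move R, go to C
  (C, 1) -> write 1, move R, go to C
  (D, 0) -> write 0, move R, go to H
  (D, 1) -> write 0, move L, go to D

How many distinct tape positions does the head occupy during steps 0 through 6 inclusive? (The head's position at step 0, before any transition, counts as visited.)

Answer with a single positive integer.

Step 1: in state A at pos 0, read 0 -> (A,0)->write 1,move L,goto B. Now: state=B, head=-1, tape[-2..1]=0010 (head:  ^)
Step 2: in state B at pos -1, read 0 -> (B,0)->write 1,move R,goto A. Now: state=A, head=0, tape[-2..1]=0110 (head:   ^)
Step 3: in state A at pos 0, read 1 -> (A,1)->write 0,move R,goto B. Now: state=B, head=1, tape[-2..2]=01000 (head:    ^)
Step 4: in state B at pos 1, read 0 -> (B,0)->write 1,move R,goto A. Now: state=A, head=2, tape[-2..3]=010100 (head:     ^)
Step 5: in state A at pos 2, read 0 -> (A,0)->write 1,move L,goto B. Now: state=B, head=1, tape[-2..3]=010110 (head:    ^)
Step 6: in state B at pos 1, read 1 -> (B,1)->write 0,move R,goto D. Now: state=D, head=2, tape[-2..3]=010010 (head:     ^)
Head positions at steps 0..6: starting at 0, distinct positions visited = {-1, 0, 1, 2} -> 4 position(s)

Answer: 4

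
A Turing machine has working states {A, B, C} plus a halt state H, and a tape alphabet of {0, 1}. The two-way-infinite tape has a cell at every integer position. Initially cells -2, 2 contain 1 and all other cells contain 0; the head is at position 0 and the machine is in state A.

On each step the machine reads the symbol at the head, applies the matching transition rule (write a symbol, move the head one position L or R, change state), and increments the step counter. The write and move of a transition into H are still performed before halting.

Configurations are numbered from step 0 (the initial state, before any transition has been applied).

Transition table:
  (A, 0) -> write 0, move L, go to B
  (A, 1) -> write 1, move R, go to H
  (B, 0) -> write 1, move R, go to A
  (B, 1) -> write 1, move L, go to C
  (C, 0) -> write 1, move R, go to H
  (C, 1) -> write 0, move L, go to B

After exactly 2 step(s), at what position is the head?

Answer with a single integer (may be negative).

Step 1: in state A at pos 0, read 0 -> (A,0)->write 0,move L,goto B. Now: state=B, head=-1, tape[-3..3]=0100010 (head:   ^)
Step 2: in state B at pos -1, read 0 -> (B,0)->write 1,move R,goto A. Now: state=A, head=0, tape[-3..3]=0110010 (head:    ^)

Answer: 0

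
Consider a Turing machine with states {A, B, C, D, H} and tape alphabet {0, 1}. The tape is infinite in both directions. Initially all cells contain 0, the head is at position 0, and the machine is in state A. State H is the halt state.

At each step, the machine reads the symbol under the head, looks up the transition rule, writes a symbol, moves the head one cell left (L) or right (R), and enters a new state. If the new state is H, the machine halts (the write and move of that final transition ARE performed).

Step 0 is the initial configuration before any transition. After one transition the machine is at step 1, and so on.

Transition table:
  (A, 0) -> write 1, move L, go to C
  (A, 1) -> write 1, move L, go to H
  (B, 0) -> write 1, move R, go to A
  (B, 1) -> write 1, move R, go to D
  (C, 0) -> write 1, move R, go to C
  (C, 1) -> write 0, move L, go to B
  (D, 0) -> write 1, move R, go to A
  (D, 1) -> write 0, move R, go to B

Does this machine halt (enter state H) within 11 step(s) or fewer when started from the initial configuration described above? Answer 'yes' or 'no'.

Step 1: in state A at pos 0, read 0 -> (A,0)->write 1,move L,goto C. Now: state=C, head=-1, tape[-2..1]=0010 (head:  ^)
Step 2: in state C at pos -1, read 0 -> (C,0)->write 1,move R,goto C. Now: state=C, head=0, tape[-2..1]=0110 (head:   ^)
Step 3: in state C at pos 0, read 1 -> (C,1)->write 0,move L,goto B. Now: state=B, head=-1, tape[-2..1]=0100 (head:  ^)
Step 4: in state B at pos -1, read 1 -> (B,1)->write 1,move R,goto D. Now: state=D, head=0, tape[-2..1]=0100 (head:   ^)
Step 5: in state D at pos 0, read 0 -> (D,0)->write 1,move R,goto A. Now: state=A, head=1, tape[-2..2]=01100 (head:    ^)
Step 6: in state A at pos 1, read 0 -> (A,0)->write 1,move L,goto C. Now: state=C, head=0, tape[-2..2]=01110 (head:   ^)
Step 7: in state C at pos 0, read 1 -> (C,1)->write 0,move L,goto B. Now: state=B, head=-1, tape[-2..2]=01010 (head:  ^)
Step 8: in state B at pos -1, read 1 -> (B,1)->write 1,move R,goto D. Now: state=D, head=0, tape[-2..2]=01010 (head:   ^)
Step 9: in state D at pos 0, read 0 -> (D,0)->write 1,move R,goto A. Now: state=A, head=1, tape[-2..2]=01110 (head:    ^)
Step 10: in state A at pos 1, read 1 -> (A,1)->write 1,move L,goto H. Now: state=H, head=0, tape[-2..2]=01110 (head:   ^)
State H reached at step 10; 10 <= 11 -> yes

Answer: yes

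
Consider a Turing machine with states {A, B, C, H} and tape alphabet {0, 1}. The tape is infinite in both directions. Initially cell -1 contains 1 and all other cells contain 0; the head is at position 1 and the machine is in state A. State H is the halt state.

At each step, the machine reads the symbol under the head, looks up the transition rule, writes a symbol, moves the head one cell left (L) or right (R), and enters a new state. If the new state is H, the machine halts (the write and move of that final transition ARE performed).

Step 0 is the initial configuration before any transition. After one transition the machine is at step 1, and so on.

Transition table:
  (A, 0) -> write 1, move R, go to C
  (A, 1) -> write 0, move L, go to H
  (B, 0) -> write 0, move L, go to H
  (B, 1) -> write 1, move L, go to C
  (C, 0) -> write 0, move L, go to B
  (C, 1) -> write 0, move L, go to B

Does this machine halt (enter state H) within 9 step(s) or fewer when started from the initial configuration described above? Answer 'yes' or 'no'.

Answer: yes

Derivation:
Step 1: in state A at pos 1, read 0 -> (A,0)->write 1,move R,goto C. Now: state=C, head=2, tape[-2..3]=010100 (head:     ^)
Step 2: in state C at pos 2, read 0 -> (C,0)->write 0,move L,goto B. Now: state=B, head=1, tape[-2..3]=010100 (head:    ^)
Step 3: in state B at pos 1, read 1 -> (B,1)->write 1,move L,goto C. Now: state=C, head=0, tape[-2..3]=010100 (head:   ^)
Step 4: in state C at pos 0, read 0 -> (C,0)->write 0,move L,goto B. Now: state=B, head=-1, tape[-2..3]=010100 (head:  ^)
Step 5: in state B at pos -1, read 1 -> (B,1)->write 1,move L,goto C. Now: state=C, head=-2, tape[-3..3]=0010100 (head:  ^)
Step 6: in state C at pos -2, read 0 -> (C,0)->write 0,move L,goto B. Now: state=B, head=-3, tape[-4..3]=00010100 (head:  ^)
Step 7: in state B at pos -3, read 0 -> (B,0)->write 0,move L,goto H. Now: state=H, head=-4, tape[-5..3]=000010100 (head:  ^)
State H reached at step 7; 7 <= 9 -> yes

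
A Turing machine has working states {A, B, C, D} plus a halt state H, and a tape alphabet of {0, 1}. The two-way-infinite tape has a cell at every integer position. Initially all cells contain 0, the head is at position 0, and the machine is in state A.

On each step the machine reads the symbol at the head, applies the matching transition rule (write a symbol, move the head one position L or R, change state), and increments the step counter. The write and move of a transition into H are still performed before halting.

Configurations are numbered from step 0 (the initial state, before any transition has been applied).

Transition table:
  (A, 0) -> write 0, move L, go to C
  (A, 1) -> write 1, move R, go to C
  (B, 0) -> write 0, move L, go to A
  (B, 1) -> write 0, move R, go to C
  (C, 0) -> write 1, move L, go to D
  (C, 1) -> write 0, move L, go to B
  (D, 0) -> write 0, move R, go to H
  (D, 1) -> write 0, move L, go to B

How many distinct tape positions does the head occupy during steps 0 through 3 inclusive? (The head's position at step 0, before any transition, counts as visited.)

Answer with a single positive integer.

Step 1: in state A at pos 0, read 0 -> (A,0)->write 0,move L,goto C. Now: state=C, head=-1, tape[-2..1]=0000 (head:  ^)
Step 2: in state C at pos -1, read 0 -> (C,0)->write 1,move L,goto D. Now: state=D, head=-2, tape[-3..1]=00100 (head:  ^)
Step 3: in state D at pos -2, read 0 -> (D,0)->write 0,move R,goto H. Now: state=H, head=-1, tape[-3..1]=00100 (head:   ^)
Head positions at steps 0..3: starting at 0, distinct positions visited = {-2, -1, 0} -> 3 position(s)

Answer: 3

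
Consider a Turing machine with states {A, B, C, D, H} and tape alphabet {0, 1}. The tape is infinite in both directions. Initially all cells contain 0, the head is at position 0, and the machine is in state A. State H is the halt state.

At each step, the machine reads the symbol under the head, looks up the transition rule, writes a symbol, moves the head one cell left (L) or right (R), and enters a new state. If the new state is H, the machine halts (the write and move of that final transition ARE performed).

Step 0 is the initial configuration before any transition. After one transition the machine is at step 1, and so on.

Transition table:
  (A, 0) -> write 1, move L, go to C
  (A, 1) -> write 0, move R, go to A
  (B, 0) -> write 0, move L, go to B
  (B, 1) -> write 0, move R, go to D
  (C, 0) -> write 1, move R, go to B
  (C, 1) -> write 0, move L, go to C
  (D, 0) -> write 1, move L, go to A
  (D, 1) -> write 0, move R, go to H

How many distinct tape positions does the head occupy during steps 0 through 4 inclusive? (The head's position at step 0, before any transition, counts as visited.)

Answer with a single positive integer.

Answer: 3

Derivation:
Step 1: in state A at pos 0, read 0 -> (A,0)->write 1,move L,goto C. Now: state=C, head=-1, tape[-2..1]=0010 (head:  ^)
Step 2: in state C at pos -1, read 0 -> (C,0)->write 1,move R,goto B. Now: state=B, head=0, tape[-2..1]=0110 (head:   ^)
Step 3: in state B at pos 0, read 1 -> (B,1)->write 0,move R,goto D. Now: state=D, head=1, tape[-2..2]=01000 (head:    ^)
Step 4: in state D at pos 1, read 0 -> (D,0)->write 1,move L,goto A. Now: state=A, head=0, tape[-2..2]=01010 (head:   ^)
Head positions at steps 0..4: starting at 0, distinct positions visited = {-1, 0, 1} -> 3 position(s)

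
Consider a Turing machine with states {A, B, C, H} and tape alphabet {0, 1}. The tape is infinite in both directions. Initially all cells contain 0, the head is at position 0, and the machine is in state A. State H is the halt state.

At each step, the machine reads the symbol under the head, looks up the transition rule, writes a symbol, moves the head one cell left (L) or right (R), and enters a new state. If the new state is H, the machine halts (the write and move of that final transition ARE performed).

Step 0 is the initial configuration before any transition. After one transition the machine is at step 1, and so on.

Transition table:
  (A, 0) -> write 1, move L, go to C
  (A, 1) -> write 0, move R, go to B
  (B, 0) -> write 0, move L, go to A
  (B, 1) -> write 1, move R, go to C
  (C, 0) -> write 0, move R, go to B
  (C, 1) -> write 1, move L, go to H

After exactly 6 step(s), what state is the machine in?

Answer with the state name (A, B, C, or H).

Answer: C

Derivation:
Step 1: in state A at pos 0, read 0 -> (A,0)->write 1,move L,goto C. Now: state=C, head=-1, tape[-2..1]=0010 (head:  ^)
Step 2: in state C at pos -1, read 0 -> (C,0)->write 0,move R,goto B. Now: state=B, head=0, tape[-2..1]=0010 (head:   ^)
Step 3: in state B at pos 0, read 1 -> (B,1)->write 1,move R,goto C. Now: state=C, head=1, tape[-2..2]=00100 (head:    ^)
Step 4: in state C at pos 1, read 0 -> (C,0)->write 0,move R,goto B. Now: state=B, head=2, tape[-2..3]=001000 (head:     ^)
Step 5: in state B at pos 2, read 0 -> (B,0)->write 0,move L,goto A. Now: state=A, head=1, tape[-2..3]=001000 (head:    ^)
Step 6: in state A at pos 1, read 0 -> (A,0)->write 1,move L,goto C. Now: state=C, head=0, tape[-2..3]=001100 (head:   ^)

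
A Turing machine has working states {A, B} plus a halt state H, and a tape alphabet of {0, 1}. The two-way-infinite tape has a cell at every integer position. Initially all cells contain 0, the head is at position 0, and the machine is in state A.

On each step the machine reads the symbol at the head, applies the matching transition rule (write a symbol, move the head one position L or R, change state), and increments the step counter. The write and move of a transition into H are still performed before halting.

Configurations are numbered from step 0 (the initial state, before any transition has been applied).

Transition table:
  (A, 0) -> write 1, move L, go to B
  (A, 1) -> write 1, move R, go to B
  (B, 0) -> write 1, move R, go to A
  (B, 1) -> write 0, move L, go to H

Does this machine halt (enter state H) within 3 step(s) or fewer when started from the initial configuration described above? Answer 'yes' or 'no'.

Step 1: in state A at pos 0, read 0 -> (A,0)->write 1,move L,goto B. Now: state=B, head=-1, tape[-2..1]=0010 (head:  ^)
Step 2: in state B at pos -1, read 0 -> (B,0)->write 1,move R,goto A. Now: state=A, head=0, tape[-2..1]=0110 (head:   ^)
Step 3: in state A at pos 0, read 1 -> (A,1)->write 1,move R,goto B. Now: state=B, head=1, tape[-2..2]=01100 (head:    ^)
After 3 step(s): state = B (not H) -> not halted within 3 -> no

Answer: no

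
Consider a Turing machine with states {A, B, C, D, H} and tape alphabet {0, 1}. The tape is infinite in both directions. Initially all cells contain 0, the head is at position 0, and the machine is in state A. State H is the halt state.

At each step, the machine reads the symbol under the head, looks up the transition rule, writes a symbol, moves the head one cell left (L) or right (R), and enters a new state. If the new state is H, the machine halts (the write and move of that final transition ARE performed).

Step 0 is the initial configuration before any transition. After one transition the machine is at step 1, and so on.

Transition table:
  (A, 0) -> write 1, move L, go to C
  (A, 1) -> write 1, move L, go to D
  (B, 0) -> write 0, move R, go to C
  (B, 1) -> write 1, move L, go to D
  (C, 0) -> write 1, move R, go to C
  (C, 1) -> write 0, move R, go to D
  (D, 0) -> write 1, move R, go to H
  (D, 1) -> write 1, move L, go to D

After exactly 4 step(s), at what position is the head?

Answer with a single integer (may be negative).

Step 1: in state A at pos 0, read 0 -> (A,0)->write 1,move L,goto C. Now: state=C, head=-1, tape[-2..1]=0010 (head:  ^)
Step 2: in state C at pos -1, read 0 -> (C,0)->write 1,move R,goto C. Now: state=C, head=0, tape[-2..1]=0110 (head:   ^)
Step 3: in state C at pos 0, read 1 -> (C,1)->write 0,move R,goto D. Now: state=D, head=1, tape[-2..2]=01000 (head:    ^)
Step 4: in state D at pos 1, read 0 -> (D,0)->write 1,move R,goto H. Now: state=H, head=2, tape[-2..3]=010100 (head:     ^)

Answer: 2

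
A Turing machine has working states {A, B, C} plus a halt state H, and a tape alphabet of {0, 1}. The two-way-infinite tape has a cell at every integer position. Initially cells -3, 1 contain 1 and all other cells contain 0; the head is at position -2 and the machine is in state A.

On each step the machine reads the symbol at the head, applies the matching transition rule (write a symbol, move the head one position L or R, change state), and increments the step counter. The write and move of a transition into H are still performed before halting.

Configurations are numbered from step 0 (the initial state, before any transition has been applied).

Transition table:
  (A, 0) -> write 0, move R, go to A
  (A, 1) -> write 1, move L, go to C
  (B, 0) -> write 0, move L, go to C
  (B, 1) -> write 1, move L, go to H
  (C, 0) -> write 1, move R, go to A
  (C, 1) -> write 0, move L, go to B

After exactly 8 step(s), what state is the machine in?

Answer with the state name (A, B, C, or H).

Step 1: in state A at pos -2, read 0 -> (A,0)->write 0,move R,goto A. Now: state=A, head=-1, tape[-4..2]=0100010 (head:    ^)
Step 2: in state A at pos -1, read 0 -> (A,0)->write 0,move R,goto A. Now: state=A, head=0, tape[-4..2]=0100010 (head:     ^)
Step 3: in state A at pos 0, read 0 -> (A,0)->write 0,move R,goto A. Now: state=A, head=1, tape[-4..2]=0100010 (head:      ^)
Step 4: in state A at pos 1, read 1 -> (A,1)->write 1,move L,goto C. Now: state=C, head=0, tape[-4..2]=0100010 (head:     ^)
Step 5: in state C at pos 0, read 0 -> (C,0)->write 1,move R,goto A. Now: state=A, head=1, tape[-4..2]=0100110 (head:      ^)
Step 6: in state A at pos 1, read 1 -> (A,1)->write 1,move L,goto C. Now: state=C, head=0, tape[-4..2]=0100110 (head:     ^)
Step 7: in state C at pos 0, read 1 -> (C,1)->write 0,move L,goto B. Now: state=B, head=-1, tape[-4..2]=0100010 (head:    ^)
Step 8: in state B at pos -1, read 0 -> (B,0)->write 0,move L,goto C. Now: state=C, head=-2, tape[-4..2]=0100010 (head:   ^)

Answer: C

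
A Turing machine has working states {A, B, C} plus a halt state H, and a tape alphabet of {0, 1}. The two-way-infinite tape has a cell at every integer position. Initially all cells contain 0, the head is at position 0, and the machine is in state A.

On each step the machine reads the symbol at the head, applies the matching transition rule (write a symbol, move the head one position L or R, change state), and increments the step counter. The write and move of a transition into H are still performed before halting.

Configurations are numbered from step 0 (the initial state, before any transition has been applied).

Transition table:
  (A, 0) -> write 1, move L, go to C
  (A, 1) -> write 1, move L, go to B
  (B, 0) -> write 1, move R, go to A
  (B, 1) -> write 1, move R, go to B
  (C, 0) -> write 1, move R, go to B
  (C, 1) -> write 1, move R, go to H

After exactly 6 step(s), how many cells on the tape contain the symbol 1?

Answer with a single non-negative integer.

Step 1: in state A at pos 0, read 0 -> (A,0)->write 1,move L,goto C. Now: state=C, head=-1, tape[-2..1]=0010 (head:  ^)
Step 2: in state C at pos -1, read 0 -> (C,0)->write 1,move R,goto B. Now: state=B, head=0, tape[-2..1]=0110 (head:   ^)
Step 3: in state B at pos 0, read 1 -> (B,1)->write 1,move R,goto B. Now: state=B, head=1, tape[-2..2]=01100 (head:    ^)
Step 4: in state B at pos 1, read 0 -> (B,0)->write 1,move R,goto A. Now: state=A, head=2, tape[-2..3]=011100 (head:     ^)
Step 5: in state A at pos 2, read 0 -> (A,0)->write 1,move L,goto C. Now: state=C, head=1, tape[-2..3]=011110 (head:    ^)
Step 6: in state C at pos 1, read 1 -> (C,1)->write 1,move R,goto H. Now: state=H, head=2, tape[-2..3]=011110 (head:     ^)
Cells containing 1 after step 6: {-1, 0, 1, 2} -> 4 cell(s)

Answer: 4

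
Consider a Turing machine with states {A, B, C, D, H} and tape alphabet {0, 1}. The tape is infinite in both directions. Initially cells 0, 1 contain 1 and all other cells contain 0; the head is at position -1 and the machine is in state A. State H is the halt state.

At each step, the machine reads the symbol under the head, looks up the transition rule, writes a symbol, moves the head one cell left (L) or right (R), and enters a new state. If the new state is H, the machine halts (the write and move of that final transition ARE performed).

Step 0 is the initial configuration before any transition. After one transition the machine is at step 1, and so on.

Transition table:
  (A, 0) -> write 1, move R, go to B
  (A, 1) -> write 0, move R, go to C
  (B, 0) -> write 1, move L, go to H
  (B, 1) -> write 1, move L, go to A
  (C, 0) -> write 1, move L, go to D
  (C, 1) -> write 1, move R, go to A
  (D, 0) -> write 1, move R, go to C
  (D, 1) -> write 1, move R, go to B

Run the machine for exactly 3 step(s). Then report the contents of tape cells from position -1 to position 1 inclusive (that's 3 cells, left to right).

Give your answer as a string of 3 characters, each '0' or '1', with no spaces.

Step 1: in state A at pos -1, read 0 -> (A,0)->write 1,move R,goto B. Now: state=B, head=0, tape[-2..2]=01110 (head:   ^)
Step 2: in state B at pos 0, read 1 -> (B,1)->write 1,move L,goto A. Now: state=A, head=-1, tape[-2..2]=01110 (head:  ^)
Step 3: in state A at pos -1, read 1 -> (A,1)->write 0,move R,goto C. Now: state=C, head=0, tape[-2..2]=00110 (head:   ^)

Answer: 011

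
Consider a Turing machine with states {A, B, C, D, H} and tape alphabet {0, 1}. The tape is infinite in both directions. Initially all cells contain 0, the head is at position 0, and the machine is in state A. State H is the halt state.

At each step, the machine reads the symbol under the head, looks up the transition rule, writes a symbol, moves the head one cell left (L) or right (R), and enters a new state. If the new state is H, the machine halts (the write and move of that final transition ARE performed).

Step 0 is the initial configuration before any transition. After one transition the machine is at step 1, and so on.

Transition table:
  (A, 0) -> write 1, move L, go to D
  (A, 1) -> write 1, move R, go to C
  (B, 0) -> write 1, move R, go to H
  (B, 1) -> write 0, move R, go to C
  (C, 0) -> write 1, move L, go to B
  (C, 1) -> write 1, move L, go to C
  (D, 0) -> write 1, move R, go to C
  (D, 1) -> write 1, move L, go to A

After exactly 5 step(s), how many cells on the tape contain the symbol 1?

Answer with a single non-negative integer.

Answer: 3

Derivation:
Step 1: in state A at pos 0, read 0 -> (A,0)->write 1,move L,goto D. Now: state=D, head=-1, tape[-2..1]=0010 (head:  ^)
Step 2: in state D at pos -1, read 0 -> (D,0)->write 1,move R,goto C. Now: state=C, head=0, tape[-2..1]=0110 (head:   ^)
Step 3: in state C at pos 0, read 1 -> (C,1)->write 1,move L,goto C. Now: state=C, head=-1, tape[-2..1]=0110 (head:  ^)
Step 4: in state C at pos -1, read 1 -> (C,1)->write 1,move L,goto C. Now: state=C, head=-2, tape[-3..1]=00110 (head:  ^)
Step 5: in state C at pos -2, read 0 -> (C,0)->write 1,move L,goto B. Now: state=B, head=-3, tape[-4..1]=001110 (head:  ^)
Cells containing 1 after step 5: {-2, -1, 0} -> 3 cell(s)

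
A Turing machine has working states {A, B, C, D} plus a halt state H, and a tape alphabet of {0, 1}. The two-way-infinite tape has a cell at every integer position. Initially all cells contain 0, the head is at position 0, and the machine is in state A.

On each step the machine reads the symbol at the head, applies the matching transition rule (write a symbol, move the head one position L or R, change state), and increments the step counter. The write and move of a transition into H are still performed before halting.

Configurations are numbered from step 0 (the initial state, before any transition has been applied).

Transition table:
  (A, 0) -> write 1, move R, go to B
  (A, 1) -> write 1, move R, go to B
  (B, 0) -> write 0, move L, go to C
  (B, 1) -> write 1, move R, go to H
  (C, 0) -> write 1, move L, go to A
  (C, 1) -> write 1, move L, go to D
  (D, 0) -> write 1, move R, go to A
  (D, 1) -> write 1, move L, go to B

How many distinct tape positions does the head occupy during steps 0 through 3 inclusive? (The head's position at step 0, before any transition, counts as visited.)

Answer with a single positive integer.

Answer: 3

Derivation:
Step 1: in state A at pos 0, read 0 -> (A,0)->write 1,move R,goto B. Now: state=B, head=1, tape[-1..2]=0100 (head:   ^)
Step 2: in state B at pos 1, read 0 -> (B,0)->write 0,move L,goto C. Now: state=C, head=0, tape[-1..2]=0100 (head:  ^)
Step 3: in state C at pos 0, read 1 -> (C,1)->write 1,move L,goto D. Now: state=D, head=-1, tape[-2..2]=00100 (head:  ^)
Head positions at steps 0..3: starting at 0, distinct positions visited = {-1, 0, 1} -> 3 position(s)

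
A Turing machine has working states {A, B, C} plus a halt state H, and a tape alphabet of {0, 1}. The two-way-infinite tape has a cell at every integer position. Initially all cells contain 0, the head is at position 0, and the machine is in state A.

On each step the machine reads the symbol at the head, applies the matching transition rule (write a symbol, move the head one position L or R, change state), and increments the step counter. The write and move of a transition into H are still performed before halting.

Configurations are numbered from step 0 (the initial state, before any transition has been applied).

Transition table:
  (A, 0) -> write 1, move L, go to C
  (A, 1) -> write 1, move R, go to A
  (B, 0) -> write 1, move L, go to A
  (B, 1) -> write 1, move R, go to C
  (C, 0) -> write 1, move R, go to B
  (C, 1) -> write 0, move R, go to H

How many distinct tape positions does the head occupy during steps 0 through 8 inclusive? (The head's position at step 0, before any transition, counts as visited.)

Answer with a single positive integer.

Step 1: in state A at pos 0, read 0 -> (A,0)->write 1,move L,goto C. Now: state=C, head=-1, tape[-2..1]=0010 (head:  ^)
Step 2: in state C at pos -1, read 0 -> (C,0)->write 1,move R,goto B. Now: state=B, head=0, tape[-2..1]=0110 (head:   ^)
Step 3: in state B at pos 0, read 1 -> (B,1)->write 1,move R,goto C. Now: state=C, head=1, tape[-2..2]=01100 (head:    ^)
Step 4: in state C at pos 1, read 0 -> (C,0)->write 1,move R,goto B. Now: state=B, head=2, tape[-2..3]=011100 (head:     ^)
Step 5: in state B at pos 2, read 0 -> (B,0)->write 1,move L,goto A. Now: state=A, head=1, tape[-2..3]=011110 (head:    ^)
Step 6: in state A at pos 1, read 1 -> (A,1)->write 1,move R,goto A. Now: state=A, head=2, tape[-2..3]=011110 (head:     ^)
Step 7: in state A at pos 2, read 1 -> (A,1)->write 1,move R,goto A. Now: state=A, head=3, tape[-2..4]=0111100 (head:      ^)
Step 8: in state A at pos 3, read 0 -> (A,0)->write 1,move L,goto C. Now: state=C, head=2, tape[-2..4]=0111110 (head:     ^)
Head positions at steps 0..8: starting at 0, distinct positions visited = {-1, 0, 1, 2, 3} -> 5 position(s)

Answer: 5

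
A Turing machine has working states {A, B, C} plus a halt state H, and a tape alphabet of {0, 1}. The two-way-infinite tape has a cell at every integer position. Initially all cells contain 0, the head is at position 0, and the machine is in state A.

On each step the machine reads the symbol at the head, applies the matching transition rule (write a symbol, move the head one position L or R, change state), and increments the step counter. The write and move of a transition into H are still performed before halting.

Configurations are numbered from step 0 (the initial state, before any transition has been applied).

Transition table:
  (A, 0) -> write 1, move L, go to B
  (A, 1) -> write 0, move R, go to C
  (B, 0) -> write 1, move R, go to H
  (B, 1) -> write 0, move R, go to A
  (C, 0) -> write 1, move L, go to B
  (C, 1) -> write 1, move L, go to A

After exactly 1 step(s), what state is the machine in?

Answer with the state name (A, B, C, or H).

Step 1: in state A at pos 0, read 0 -> (A,0)->write 1,move L,goto B. Now: state=B, head=-1, tape[-2..1]=0010 (head:  ^)

Answer: B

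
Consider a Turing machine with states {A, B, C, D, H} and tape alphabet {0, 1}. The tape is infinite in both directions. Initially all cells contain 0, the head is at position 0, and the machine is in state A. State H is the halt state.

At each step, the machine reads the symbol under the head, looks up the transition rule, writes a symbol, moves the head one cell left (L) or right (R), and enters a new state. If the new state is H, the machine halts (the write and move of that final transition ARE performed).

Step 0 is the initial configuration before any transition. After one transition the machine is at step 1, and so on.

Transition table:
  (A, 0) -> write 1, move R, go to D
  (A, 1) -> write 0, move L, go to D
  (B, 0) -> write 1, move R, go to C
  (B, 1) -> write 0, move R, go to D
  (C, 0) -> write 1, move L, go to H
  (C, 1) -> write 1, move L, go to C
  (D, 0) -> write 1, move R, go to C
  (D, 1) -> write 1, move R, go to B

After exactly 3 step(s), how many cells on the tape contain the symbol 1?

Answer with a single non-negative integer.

Step 1: in state A at pos 0, read 0 -> (A,0)->write 1,move R,goto D. Now: state=D, head=1, tape[-1..2]=0100 (head:   ^)
Step 2: in state D at pos 1, read 0 -> (D,0)->write 1,move R,goto C. Now: state=C, head=2, tape[-1..3]=01100 (head:    ^)
Step 3: in state C at pos 2, read 0 -> (C,0)->write 1,move L,goto H. Now: state=H, head=1, tape[-1..3]=01110 (head:   ^)
Cells containing 1 after step 3: {0, 1, 2} -> 3 cell(s)

Answer: 3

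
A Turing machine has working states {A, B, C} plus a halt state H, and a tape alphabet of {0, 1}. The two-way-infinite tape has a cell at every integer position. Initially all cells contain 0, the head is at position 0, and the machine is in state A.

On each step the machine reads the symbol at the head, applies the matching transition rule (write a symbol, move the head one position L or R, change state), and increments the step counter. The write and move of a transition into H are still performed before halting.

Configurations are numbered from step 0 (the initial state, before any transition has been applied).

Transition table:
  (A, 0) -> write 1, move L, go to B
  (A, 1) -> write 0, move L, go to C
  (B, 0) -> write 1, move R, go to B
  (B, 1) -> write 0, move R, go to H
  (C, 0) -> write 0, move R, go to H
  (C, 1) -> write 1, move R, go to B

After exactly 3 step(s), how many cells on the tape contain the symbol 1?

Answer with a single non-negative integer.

Answer: 1

Derivation:
Step 1: in state A at pos 0, read 0 -> (A,0)->write 1,move L,goto B. Now: state=B, head=-1, tape[-2..1]=0010 (head:  ^)
Step 2: in state B at pos -1, read 0 -> (B,0)->write 1,move R,goto B. Now: state=B, head=0, tape[-2..1]=0110 (head:   ^)
Step 3: in state B at pos 0, read 1 -> (B,1)->write 0,move R,goto H. Now: state=H, head=1, tape[-2..2]=01000 (head:    ^)
Cells containing 1 after step 3: {-1} -> 1 cell(s)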